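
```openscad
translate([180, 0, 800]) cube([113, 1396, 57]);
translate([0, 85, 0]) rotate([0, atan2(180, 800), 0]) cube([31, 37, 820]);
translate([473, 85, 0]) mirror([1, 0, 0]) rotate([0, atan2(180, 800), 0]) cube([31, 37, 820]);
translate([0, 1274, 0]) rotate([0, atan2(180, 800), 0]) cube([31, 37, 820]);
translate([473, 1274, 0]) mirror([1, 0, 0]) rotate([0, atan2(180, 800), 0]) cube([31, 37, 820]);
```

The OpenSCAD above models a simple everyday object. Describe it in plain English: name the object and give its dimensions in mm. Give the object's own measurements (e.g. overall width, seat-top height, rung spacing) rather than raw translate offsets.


A sawhorse. A 113×1396×57 mm beam (x, y, z) sits on two A-frame leg pairs. Each pair is two raked legs of 31×37 mm section (37 mm along y) splaying symmetrically in x. Each leg rises 800 mm vertically over 180 mm of horizontal reach and is 820 mm long along its own axis. Every leg's outer bottom edge rests on the floor and its outer top edge meets a bottom edge of the beam — the left legs (tilting toward +x) meet the beam's −x bottom edge, the right legs (their mirror images, tilting toward −x) meet its +x bottom edge — so the leg tops tuck under the beam, the beam's underside is 800 mm above the floor, and the feet are 473 mm apart outside-to-outside with the beam centred between them. The two leg pairs are set in 85 mm from either end of the beam.


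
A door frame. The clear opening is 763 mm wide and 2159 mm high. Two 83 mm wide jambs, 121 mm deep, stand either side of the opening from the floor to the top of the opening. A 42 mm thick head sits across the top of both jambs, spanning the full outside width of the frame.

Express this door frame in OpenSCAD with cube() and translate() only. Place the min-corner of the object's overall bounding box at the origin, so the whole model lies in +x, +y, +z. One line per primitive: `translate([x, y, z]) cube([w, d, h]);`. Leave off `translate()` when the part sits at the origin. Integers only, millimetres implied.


cube([83, 121, 2159]);
translate([846, 0, 0]) cube([83, 121, 2159]);
translate([0, 0, 2159]) cube([929, 121, 42]);


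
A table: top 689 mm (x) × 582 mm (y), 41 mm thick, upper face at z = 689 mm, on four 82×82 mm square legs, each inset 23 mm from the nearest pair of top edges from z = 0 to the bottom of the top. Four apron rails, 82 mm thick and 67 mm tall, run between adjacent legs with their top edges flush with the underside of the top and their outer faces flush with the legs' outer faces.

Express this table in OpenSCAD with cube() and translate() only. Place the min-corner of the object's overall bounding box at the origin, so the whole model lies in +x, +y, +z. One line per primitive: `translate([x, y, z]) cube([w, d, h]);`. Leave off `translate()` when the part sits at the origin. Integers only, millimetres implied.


translate([0, 0, 648]) cube([689, 582, 41]);
translate([23, 23, 0]) cube([82, 82, 648]);
translate([584, 23, 0]) cube([82, 82, 648]);
translate([23, 477, 0]) cube([82, 82, 648]);
translate([584, 477, 0]) cube([82, 82, 648]);
translate([105, 23, 581]) cube([479, 82, 67]);
translate([105, 477, 581]) cube([479, 82, 67]);
translate([23, 105, 581]) cube([82, 372, 67]);
translate([584, 105, 581]) cube([82, 372, 67]);


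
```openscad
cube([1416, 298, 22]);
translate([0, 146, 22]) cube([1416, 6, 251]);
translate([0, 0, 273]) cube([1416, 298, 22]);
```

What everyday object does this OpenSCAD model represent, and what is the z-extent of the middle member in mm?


An I-beam. The web height is 251 mm.

Two wide flanges with a thin centred web — an I-beam. Overall 295 mm minus two 22 mm flanges gives a web of 295 − 2·22 = 251 mm.


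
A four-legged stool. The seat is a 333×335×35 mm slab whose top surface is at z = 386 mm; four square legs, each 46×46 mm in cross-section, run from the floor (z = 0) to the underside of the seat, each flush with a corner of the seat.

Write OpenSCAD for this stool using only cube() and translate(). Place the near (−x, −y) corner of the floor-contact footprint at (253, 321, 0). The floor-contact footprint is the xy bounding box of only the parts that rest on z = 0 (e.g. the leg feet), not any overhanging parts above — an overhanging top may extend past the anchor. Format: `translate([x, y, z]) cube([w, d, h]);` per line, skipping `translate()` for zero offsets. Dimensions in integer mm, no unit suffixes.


translate([253, 321, 351]) cube([333, 335, 35]);
translate([253, 321, 0]) cube([46, 46, 351]);
translate([540, 321, 0]) cube([46, 46, 351]);
translate([253, 610, 0]) cube([46, 46, 351]);
translate([540, 610, 0]) cube([46, 46, 351]);


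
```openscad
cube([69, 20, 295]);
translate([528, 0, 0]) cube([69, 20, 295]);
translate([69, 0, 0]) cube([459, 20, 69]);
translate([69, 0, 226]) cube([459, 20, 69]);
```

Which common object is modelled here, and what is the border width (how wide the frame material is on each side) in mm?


A picture frame. The border width is 69 mm.

Four thin pieces enclosing a rectangular opening — a picture frame. The two full-height stiles are 295 mm tall; the top rail sits at z = 226 and is 69 mm tall, so the border above the opening is 295 − 226 = 69 mm, matching the stile x-width.


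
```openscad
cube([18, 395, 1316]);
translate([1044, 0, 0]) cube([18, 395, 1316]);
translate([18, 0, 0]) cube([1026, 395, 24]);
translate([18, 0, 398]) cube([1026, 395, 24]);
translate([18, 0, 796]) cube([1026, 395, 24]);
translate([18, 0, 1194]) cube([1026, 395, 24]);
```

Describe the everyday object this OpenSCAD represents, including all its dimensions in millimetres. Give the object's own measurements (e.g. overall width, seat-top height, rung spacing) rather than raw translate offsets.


An open bookshelf. Two side panels, each 18 mm thick, 395 mm deep and 1316 mm tall, stand 1062 mm apart (outside-to-outside). Between them sit 4 shelves, each 24 mm thick and 395 mm deep, spanning the full gap between the sides. The bottom shelf rests on the floor (its underside at z = 0) and the clear gap between one shelf's top and the next shelf's underside is 374 mm.


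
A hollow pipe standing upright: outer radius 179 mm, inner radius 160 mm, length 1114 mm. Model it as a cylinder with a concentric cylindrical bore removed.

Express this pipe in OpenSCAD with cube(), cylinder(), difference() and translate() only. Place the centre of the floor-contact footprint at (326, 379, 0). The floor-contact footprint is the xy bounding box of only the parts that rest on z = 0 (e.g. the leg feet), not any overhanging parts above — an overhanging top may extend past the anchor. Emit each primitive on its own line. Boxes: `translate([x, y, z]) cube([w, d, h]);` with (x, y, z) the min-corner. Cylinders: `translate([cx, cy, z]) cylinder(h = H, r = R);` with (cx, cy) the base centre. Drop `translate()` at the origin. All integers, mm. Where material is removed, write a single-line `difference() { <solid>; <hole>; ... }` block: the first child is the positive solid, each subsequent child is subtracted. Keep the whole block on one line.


difference() { translate([326, 379, 0]) cylinder(h = 1114, r = 179); translate([326, 379, 0]) cylinder(h = 1114, r = 160); }


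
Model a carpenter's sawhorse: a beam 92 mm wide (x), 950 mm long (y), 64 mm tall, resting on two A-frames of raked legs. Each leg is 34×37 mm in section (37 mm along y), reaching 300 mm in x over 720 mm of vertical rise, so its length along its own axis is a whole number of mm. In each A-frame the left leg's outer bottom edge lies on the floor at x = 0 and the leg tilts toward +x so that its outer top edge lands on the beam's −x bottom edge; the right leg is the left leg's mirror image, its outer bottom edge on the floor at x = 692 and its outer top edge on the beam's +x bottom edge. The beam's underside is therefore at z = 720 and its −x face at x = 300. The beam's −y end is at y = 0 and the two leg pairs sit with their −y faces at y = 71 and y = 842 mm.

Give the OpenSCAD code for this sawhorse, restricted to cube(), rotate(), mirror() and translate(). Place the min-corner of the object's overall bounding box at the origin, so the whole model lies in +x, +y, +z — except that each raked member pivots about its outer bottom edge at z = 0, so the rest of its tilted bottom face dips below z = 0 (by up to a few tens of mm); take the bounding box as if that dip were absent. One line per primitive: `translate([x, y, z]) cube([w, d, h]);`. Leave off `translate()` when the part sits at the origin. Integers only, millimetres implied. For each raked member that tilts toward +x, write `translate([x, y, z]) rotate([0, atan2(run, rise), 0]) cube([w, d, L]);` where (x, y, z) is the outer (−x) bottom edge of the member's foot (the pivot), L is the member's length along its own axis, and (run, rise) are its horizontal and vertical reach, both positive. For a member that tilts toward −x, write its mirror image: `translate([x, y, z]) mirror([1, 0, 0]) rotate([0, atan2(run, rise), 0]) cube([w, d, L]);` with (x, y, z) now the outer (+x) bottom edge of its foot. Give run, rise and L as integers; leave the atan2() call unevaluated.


translate([300, 0, 720]) cube([92, 950, 64]);
translate([0, 71, 0]) rotate([0, atan2(300, 720), 0]) cube([34, 37, 780]);
translate([692, 71, 0]) mirror([1, 0, 0]) rotate([0, atan2(300, 720), 0]) cube([34, 37, 780]);
translate([0, 842, 0]) rotate([0, atan2(300, 720), 0]) cube([34, 37, 780]);
translate([692, 842, 0]) mirror([1, 0, 0]) rotate([0, atan2(300, 720), 0]) cube([34, 37, 780]);


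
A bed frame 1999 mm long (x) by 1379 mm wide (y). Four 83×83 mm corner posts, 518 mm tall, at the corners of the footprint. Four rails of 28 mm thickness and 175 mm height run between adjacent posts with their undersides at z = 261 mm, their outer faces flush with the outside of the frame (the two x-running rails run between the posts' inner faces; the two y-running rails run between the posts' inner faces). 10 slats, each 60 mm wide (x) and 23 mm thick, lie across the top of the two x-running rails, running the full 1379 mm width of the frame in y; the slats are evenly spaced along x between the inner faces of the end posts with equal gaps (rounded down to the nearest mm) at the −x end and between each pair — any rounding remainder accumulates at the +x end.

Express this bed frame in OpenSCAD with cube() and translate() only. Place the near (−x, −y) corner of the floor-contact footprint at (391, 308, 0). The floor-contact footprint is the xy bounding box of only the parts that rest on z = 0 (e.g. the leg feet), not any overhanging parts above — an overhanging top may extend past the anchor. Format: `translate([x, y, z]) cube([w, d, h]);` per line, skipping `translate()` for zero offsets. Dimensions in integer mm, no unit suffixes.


// slat z = rail_z + rail_h = 261 + 175 = 436
// slat gap = ⌊(1833 − 10·60) / 11⌋ = 112
translate([391, 308, 0]) cube([83, 83, 518]);
translate([391, 1604, 0]) cube([83, 83, 518]);
translate([2307, 308, 0]) cube([83, 83, 518]);
translate([2307, 1604, 0]) cube([83, 83, 518]);
translate([474, 308, 261]) cube([1833, 28, 175]);
translate([474, 1659, 261]) cube([1833, 28, 175]);
translate([391, 391, 261]) cube([28, 1213, 175]);
translate([2362, 391, 261]) cube([28, 1213, 175]);
translate([586, 308, 436]) cube([60, 1379, 23]);
translate([758, 308, 436]) cube([60, 1379, 23]);
translate([930, 308, 436]) cube([60, 1379, 23]);
translate([1102, 308, 436]) cube([60, 1379, 23]);
translate([1274, 308, 436]) cube([60, 1379, 23]);
translate([1446, 308, 436]) cube([60, 1379, 23]);
translate([1618, 308, 436]) cube([60, 1379, 23]);
translate([1790, 308, 436]) cube([60, 1379, 23]);
translate([1962, 308, 436]) cube([60, 1379, 23]);
translate([2134, 308, 436]) cube([60, 1379, 23]);


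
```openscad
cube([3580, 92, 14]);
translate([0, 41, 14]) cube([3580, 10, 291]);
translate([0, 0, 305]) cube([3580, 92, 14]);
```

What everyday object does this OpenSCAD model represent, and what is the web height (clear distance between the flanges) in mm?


An I-beam. The web height is 291 mm.

Two wide flanges with a thin centred web — an I-beam. Overall 319 mm minus two 14 mm flanges gives a web of 319 − 2·14 = 291 mm.


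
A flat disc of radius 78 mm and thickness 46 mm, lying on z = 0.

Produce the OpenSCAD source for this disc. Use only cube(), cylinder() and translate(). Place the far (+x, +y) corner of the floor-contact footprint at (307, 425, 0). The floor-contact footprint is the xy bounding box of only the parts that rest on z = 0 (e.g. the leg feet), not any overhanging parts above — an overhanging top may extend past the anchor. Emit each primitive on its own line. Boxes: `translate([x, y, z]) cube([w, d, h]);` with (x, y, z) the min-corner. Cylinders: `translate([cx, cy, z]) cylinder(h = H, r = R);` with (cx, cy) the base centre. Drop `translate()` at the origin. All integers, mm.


translate([229, 347, 0]) cylinder(h = 46, r = 78);


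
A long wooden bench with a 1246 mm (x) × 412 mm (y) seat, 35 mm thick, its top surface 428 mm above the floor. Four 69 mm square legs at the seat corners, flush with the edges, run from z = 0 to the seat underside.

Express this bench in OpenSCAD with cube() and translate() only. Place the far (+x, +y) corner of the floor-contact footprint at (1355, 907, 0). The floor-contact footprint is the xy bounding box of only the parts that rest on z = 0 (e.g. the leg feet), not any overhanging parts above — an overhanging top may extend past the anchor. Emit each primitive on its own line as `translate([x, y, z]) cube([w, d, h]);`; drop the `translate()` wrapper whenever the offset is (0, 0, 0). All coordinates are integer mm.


translate([109, 495, 393]) cube([1246, 412, 35]);
translate([109, 495, 0]) cube([69, 69, 393]);
translate([109, 838, 0]) cube([69, 69, 393]);
translate([1286, 495, 0]) cube([69, 69, 393]);
translate([1286, 838, 0]) cube([69, 69, 393]);


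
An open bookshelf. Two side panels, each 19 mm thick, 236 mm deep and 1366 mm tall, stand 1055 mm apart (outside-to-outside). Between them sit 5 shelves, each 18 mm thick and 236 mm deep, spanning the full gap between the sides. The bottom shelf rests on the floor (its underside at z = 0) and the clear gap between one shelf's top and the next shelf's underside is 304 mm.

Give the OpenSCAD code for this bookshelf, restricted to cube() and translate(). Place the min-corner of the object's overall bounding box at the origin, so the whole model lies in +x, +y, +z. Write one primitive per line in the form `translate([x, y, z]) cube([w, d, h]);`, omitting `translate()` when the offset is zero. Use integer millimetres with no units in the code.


cube([19, 236, 1366]);
translate([1036, 0, 0]) cube([19, 236, 1366]);
translate([19, 0, 0]) cube([1017, 236, 18]);
translate([19, 0, 322]) cube([1017, 236, 18]);
translate([19, 0, 644]) cube([1017, 236, 18]);
translate([19, 0, 966]) cube([1017, 236, 18]);
translate([19, 0, 1288]) cube([1017, 236, 18]);


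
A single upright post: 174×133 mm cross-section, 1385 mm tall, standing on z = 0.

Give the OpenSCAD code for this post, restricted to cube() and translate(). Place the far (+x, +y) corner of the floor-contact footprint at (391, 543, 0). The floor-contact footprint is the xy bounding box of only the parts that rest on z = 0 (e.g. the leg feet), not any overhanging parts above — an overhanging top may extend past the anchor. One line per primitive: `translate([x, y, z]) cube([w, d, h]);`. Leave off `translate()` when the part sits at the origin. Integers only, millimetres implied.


translate([217, 410, 0]) cube([174, 133, 1385]);


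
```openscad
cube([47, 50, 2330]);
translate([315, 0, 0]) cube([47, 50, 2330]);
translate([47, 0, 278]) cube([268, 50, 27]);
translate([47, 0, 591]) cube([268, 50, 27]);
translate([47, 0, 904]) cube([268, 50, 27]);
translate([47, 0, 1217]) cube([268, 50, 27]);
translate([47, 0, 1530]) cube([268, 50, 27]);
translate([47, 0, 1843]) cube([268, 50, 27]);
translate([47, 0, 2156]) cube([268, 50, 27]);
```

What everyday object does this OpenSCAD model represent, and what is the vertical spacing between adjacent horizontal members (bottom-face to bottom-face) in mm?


A ladder. The rung spacing is 313 mm.

Two tall 47×50 posts with 7 short bars between them — a ladder. Adjacent rungs sit at z = 278 and z = 591, so the spacing is 591 − 278 = 313 mm.


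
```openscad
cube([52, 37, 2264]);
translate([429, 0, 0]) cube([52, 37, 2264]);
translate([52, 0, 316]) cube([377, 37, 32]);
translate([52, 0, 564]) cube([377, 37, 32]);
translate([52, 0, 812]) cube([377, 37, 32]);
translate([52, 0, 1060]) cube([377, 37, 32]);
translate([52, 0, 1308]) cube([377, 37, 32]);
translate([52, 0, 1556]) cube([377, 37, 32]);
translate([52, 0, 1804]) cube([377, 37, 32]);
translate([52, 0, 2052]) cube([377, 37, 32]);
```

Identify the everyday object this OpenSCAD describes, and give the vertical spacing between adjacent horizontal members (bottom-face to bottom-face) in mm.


A ladder. The rung spacing is 248 mm.

Two tall 52×37 posts with 8 short bars between them — a ladder. Adjacent rungs sit at z = 316 and z = 564, so the spacing is 564 − 316 = 248 mm.


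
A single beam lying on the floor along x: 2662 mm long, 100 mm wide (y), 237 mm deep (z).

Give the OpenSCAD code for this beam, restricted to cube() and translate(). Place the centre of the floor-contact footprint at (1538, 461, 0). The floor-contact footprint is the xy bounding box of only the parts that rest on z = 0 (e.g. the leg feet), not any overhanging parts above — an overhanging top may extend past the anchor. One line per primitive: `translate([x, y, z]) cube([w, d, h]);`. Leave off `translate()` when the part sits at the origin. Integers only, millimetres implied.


translate([207, 411, 0]) cube([2662, 100, 237]);


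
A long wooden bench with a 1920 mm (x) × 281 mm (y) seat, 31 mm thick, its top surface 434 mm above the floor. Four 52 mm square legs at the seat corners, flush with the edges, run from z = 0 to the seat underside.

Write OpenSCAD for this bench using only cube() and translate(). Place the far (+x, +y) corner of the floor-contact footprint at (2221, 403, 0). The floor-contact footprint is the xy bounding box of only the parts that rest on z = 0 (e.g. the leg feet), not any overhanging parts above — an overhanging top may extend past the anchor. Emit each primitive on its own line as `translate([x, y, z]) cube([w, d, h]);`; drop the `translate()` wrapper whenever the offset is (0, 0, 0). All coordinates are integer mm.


// leg_h = 434 − 31 = 403
translate([301, 122, 403]) cube([1920, 281, 31]);
translate([301, 122, 0]) cube([52, 52, 403]);
translate([301, 351, 0]) cube([52, 52, 403]);
translate([2169, 122, 0]) cube([52, 52, 403]);
translate([2169, 351, 0]) cube([52, 52, 403]);


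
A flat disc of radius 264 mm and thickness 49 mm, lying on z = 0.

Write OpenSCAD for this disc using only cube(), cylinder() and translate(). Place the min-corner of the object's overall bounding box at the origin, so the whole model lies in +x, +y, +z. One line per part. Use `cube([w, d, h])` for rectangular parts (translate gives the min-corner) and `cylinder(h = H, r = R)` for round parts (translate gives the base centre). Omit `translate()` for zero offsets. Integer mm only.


translate([264, 264, 0]) cylinder(h = 49, r = 264);


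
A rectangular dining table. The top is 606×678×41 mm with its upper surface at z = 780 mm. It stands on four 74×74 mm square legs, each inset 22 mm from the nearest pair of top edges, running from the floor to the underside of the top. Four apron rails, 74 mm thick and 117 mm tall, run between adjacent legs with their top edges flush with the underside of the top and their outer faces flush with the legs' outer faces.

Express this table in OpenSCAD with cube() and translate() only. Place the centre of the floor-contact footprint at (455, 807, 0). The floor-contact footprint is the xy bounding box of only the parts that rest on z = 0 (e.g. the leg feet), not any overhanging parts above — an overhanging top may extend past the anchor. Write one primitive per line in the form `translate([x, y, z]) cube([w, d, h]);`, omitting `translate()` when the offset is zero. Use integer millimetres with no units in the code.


translate([152, 468, 739]) cube([606, 678, 41]);
translate([174, 490, 0]) cube([74, 74, 739]);
translate([662, 490, 0]) cube([74, 74, 739]);
translate([174, 1050, 0]) cube([74, 74, 739]);
translate([662, 1050, 0]) cube([74, 74, 739]);
translate([248, 490, 622]) cube([414, 74, 117]);
translate([248, 1050, 622]) cube([414, 74, 117]);
translate([174, 564, 622]) cube([74, 486, 117]);
translate([662, 564, 622]) cube([74, 486, 117]);


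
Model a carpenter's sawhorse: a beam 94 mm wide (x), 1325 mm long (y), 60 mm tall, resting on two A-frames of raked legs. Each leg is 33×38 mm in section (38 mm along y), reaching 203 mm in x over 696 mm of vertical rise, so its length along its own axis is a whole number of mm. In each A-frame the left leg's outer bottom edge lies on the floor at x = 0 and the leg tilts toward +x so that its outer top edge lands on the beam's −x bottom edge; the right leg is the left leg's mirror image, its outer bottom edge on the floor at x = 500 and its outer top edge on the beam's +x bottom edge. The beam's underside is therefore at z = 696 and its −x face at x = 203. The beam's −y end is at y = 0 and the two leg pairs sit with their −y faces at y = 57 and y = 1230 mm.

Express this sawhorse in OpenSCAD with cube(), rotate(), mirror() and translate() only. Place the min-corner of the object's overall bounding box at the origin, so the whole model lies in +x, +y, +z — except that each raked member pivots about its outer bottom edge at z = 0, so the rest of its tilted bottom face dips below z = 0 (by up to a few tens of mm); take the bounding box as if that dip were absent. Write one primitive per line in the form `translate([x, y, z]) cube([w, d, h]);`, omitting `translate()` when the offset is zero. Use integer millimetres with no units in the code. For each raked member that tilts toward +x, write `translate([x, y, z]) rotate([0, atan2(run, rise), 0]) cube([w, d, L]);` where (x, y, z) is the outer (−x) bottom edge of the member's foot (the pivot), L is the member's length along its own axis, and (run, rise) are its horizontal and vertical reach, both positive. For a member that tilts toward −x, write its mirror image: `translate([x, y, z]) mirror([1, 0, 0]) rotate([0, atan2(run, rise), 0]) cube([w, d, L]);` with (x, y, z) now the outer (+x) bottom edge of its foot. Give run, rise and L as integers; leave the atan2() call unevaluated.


translate([203, 0, 696]) cube([94, 1325, 60]);
translate([0, 57, 0]) rotate([0, atan2(203, 696), 0]) cube([33, 38, 725]);
translate([500, 57, 0]) mirror([1, 0, 0]) rotate([0, atan2(203, 696), 0]) cube([33, 38, 725]);
translate([0, 1230, 0]) rotate([0, atan2(203, 696), 0]) cube([33, 38, 725]);
translate([500, 1230, 0]) mirror([1, 0, 0]) rotate([0, atan2(203, 696), 0]) cube([33, 38, 725]);


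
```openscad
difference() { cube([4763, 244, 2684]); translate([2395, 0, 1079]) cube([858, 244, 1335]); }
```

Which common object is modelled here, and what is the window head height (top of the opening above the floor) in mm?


A wall with a window opening. The window head height is 2414 mm.

A wall with a rectangular opening subtracted — a window. Sill at z = 1079, opening 1335 mm tall, so the head is at 1079 + 1335 = 2414 mm.


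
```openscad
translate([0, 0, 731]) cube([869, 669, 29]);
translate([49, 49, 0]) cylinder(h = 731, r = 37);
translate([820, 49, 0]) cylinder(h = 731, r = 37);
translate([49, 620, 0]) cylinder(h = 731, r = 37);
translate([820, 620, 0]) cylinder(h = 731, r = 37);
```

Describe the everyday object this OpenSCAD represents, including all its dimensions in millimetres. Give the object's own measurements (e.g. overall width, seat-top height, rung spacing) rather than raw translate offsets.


A table: top 869 mm (x) × 669 mm (y), 29 mm thick, upper face at z = 760 mm, on four round legs of 74 mm diameter, each leg's bounding box inset 12 mm from the nearest pair of top edges from z = 0 to the bottom of the top.


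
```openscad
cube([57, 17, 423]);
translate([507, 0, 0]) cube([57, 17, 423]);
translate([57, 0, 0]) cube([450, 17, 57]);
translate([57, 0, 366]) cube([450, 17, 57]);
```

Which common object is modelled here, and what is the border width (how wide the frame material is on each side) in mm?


A picture frame. The border width is 57 mm.

Four thin pieces enclosing a rectangular opening — a picture frame. The two full-height stiles are 423 mm tall; the top rail sits at z = 366 and is 57 mm tall, so the border above the opening is 423 − 366 = 57 mm, matching the stile x-width.


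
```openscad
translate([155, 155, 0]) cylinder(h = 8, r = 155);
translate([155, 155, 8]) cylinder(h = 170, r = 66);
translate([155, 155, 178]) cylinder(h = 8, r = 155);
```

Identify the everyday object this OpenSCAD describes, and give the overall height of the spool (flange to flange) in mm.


A spool. The overall height is 186 mm.

Three coaxial cylinders, large–small–large — a spool. Two 8 mm flanges and a 170 mm core give 8 + 170 + 8 = 186 mm.


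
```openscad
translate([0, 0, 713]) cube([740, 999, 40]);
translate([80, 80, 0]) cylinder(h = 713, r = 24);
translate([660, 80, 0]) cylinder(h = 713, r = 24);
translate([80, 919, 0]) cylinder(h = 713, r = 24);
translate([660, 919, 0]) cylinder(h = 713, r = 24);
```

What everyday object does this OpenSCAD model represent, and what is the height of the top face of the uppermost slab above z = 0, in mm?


A table. The table height is 753 mm.

A 740×999×40 slab sits at z = 713 on four Ø48 mm round legs — a table. The top surface is at 713 + 40 = 753 mm.


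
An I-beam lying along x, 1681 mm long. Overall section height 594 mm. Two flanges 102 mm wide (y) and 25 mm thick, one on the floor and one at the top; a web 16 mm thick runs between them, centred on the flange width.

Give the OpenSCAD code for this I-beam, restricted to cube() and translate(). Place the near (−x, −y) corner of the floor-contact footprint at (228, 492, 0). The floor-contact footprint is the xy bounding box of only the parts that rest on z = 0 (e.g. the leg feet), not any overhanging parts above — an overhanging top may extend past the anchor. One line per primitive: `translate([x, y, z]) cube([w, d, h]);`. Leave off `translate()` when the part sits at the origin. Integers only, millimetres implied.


translate([228, 492, 0]) cube([1681, 102, 25]);
translate([228, 535, 25]) cube([1681, 16, 544]);
translate([228, 492, 569]) cube([1681, 102, 25]);


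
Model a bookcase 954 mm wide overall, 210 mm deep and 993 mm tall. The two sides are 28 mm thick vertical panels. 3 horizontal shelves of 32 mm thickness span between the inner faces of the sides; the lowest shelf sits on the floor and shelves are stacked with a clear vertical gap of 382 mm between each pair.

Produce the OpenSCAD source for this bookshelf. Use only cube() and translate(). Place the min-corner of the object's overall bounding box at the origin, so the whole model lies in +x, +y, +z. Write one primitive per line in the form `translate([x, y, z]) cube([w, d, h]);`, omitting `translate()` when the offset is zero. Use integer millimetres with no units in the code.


cube([28, 210, 993]);
translate([926, 0, 0]) cube([28, 210, 993]);
translate([28, 0, 0]) cube([898, 210, 32]);
translate([28, 0, 414]) cube([898, 210, 32]);
translate([28, 0, 828]) cube([898, 210, 32]);


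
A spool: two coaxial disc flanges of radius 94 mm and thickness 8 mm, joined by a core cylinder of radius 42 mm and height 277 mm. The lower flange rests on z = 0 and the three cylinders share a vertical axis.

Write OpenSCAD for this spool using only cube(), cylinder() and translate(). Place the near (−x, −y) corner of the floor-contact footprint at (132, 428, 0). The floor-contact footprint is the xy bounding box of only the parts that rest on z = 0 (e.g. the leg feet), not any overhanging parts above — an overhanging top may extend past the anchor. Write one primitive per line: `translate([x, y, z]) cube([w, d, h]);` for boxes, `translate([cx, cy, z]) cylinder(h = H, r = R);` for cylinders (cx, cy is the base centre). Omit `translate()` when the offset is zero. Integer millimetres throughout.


translate([226, 522, 0]) cylinder(h = 8, r = 94);
translate([226, 522, 8]) cylinder(h = 277, r = 42);
translate([226, 522, 285]) cylinder(h = 8, r = 94);


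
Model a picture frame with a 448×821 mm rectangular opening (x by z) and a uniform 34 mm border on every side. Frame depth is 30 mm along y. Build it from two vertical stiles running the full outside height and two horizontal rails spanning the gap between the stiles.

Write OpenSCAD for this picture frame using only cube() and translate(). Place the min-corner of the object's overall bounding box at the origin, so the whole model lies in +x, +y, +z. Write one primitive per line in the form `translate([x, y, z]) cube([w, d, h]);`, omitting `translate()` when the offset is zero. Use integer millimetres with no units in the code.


cube([34, 30, 889]);
translate([482, 0, 0]) cube([34, 30, 889]);
translate([34, 0, 0]) cube([448, 30, 34]);
translate([34, 0, 855]) cube([448, 30, 34]);


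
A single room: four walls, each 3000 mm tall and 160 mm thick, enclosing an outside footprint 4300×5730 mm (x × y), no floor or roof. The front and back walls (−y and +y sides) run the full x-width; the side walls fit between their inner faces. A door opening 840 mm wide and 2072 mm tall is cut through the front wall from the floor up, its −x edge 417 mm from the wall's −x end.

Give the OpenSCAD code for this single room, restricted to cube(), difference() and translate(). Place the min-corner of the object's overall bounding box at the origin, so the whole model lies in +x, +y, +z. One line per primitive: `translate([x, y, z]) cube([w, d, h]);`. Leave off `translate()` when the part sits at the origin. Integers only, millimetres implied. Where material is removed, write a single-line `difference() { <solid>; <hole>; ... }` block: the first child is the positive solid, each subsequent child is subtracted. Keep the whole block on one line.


difference() { cube([4300, 160, 3000]); translate([417, 0, 0]) cube([840, 160, 2072]); }
translate([0, 5570, 0]) cube([4300, 160, 3000]);
translate([0, 160, 0]) cube([160, 5410, 3000]);
translate([4140, 160, 0]) cube([160, 5410, 3000]);


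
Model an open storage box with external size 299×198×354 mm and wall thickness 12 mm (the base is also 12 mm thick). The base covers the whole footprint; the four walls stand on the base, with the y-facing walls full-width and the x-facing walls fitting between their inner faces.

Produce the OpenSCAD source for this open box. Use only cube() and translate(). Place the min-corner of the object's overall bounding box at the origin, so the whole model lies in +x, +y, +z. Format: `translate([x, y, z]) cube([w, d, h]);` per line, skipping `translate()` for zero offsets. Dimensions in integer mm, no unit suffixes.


cube([299, 198, 12]);
translate([0, 0, 12]) cube([299, 12, 342]);
translate([0, 186, 12]) cube([299, 12, 342]);
translate([0, 12, 12]) cube([12, 174, 342]);
translate([287, 12, 12]) cube([12, 174, 342]);


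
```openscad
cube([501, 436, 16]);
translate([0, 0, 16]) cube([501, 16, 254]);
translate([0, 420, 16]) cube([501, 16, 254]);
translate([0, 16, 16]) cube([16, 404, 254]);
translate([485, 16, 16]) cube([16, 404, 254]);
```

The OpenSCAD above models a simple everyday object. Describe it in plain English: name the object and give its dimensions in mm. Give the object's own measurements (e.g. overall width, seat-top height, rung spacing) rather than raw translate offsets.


An open-topped rectangular box: outside dimensions 501×436×270 mm, with a uniform wall and base thickness of 16 mm. The base is a full 501×436 slab on the floor; four walls sit on top of the base. The front and back walls (the −y and +y sides) span the full width; the two side walls fit between them.


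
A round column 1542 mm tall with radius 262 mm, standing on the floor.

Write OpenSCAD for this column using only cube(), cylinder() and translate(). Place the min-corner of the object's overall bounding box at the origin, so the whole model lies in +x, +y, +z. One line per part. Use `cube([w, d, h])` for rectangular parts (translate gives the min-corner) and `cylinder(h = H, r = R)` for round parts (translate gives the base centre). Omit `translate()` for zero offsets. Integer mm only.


translate([262, 262, 0]) cylinder(h = 1542, r = 262);


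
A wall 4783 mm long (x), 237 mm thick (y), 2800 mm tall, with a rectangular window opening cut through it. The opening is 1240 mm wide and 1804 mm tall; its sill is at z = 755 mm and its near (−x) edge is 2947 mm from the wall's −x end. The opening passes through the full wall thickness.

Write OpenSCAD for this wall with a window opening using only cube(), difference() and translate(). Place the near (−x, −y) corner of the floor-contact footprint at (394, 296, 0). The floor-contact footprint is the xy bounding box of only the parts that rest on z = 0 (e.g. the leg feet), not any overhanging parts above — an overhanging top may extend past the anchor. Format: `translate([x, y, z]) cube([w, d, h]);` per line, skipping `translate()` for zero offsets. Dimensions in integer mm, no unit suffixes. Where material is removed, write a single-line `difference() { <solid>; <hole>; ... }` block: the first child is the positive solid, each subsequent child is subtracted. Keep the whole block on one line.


difference() { translate([394, 296, 0]) cube([4783, 237, 2800]); translate([3341, 296, 755]) cube([1240, 237, 1804]); }


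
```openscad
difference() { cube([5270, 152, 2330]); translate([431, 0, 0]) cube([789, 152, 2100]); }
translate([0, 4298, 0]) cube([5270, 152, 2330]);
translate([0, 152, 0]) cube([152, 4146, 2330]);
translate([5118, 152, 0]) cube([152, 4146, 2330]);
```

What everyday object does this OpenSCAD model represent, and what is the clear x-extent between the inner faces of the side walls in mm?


A single room. The interior width is 4966 mm.

Four walls enclosing a rectangle with a door in the front wall — a room. Outside width 5270 minus two 152 mm walls gives 4966 mm.


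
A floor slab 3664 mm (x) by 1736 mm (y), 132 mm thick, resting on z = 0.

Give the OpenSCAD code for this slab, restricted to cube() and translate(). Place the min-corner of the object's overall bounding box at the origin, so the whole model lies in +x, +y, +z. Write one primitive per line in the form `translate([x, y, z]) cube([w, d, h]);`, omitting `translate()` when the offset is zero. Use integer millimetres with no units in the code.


cube([3664, 1736, 132]);


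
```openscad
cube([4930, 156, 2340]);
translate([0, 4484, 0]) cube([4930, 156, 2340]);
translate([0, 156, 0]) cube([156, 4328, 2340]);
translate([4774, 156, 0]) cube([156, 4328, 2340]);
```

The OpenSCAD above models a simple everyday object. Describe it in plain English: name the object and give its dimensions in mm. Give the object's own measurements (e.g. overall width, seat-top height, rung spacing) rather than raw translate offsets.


The wall frame of a small rectangular building: four walls, each 2340 mm tall and 156 mm thick, enclosing a footprint 4930 mm (x) by 4640 mm (y) outside-to-outside, with no floor or roof. The front and back walls (the −y and +y sides) span the full width; the two side walls fit between them.


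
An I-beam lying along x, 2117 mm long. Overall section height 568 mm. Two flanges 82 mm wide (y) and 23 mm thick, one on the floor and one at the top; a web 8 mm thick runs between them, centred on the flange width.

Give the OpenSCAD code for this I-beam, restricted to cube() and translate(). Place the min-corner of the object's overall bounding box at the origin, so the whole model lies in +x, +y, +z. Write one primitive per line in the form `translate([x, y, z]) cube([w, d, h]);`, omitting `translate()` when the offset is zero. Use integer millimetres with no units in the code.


cube([2117, 82, 23]);
translate([0, 37, 23]) cube([2117, 8, 522]);
translate([0, 0, 545]) cube([2117, 82, 23]);


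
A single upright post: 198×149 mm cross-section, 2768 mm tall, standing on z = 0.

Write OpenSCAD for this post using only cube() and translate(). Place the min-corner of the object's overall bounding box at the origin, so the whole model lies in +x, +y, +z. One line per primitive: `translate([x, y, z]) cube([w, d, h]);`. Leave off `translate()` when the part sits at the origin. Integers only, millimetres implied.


cube([198, 149, 2768]);


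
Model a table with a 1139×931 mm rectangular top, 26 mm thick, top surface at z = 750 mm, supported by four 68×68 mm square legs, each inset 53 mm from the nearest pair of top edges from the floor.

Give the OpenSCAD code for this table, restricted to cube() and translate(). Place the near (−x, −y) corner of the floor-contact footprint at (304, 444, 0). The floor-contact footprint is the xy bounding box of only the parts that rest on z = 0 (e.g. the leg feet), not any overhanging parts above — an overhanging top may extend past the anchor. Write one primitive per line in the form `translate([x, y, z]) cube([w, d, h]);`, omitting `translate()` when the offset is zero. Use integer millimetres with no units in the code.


translate([251, 391, 724]) cube([1139, 931, 26]);
translate([304, 444, 0]) cube([68, 68, 724]);
translate([1269, 444, 0]) cube([68, 68, 724]);
translate([304, 1201, 0]) cube([68, 68, 724]);
translate([1269, 1201, 0]) cube([68, 68, 724]);


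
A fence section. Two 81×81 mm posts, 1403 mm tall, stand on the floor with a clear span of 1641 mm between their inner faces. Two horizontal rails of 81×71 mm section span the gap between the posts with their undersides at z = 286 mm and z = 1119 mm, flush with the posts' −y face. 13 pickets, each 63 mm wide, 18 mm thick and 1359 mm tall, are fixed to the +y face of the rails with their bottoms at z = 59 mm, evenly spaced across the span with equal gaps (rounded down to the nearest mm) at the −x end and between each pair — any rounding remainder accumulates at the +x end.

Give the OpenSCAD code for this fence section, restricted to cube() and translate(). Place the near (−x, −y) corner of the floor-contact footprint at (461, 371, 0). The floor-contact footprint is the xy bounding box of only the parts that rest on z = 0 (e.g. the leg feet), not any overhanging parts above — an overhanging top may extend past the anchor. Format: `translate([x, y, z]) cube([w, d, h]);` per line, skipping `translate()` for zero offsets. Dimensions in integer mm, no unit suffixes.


translate([461, 371, 0]) cube([81, 81, 1403]);
translate([2183, 371, 0]) cube([81, 81, 1403]);
translate([542, 371, 286]) cube([1641, 81, 71]);
translate([542, 371, 1119]) cube([1641, 81, 71]);
translate([600, 452, 59]) cube([63, 18, 1359]);
translate([721, 452, 59]) cube([63, 18, 1359]);
translate([842, 452, 59]) cube([63, 18, 1359]);
translate([963, 452, 59]) cube([63, 18, 1359]);
translate([1084, 452, 59]) cube([63, 18, 1359]);
translate([1205, 452, 59]) cube([63, 18, 1359]);
translate([1326, 452, 59]) cube([63, 18, 1359]);
translate([1447, 452, 59]) cube([63, 18, 1359]);
translate([1568, 452, 59]) cube([63, 18, 1359]);
translate([1689, 452, 59]) cube([63, 18, 1359]);
translate([1810, 452, 59]) cube([63, 18, 1359]);
translate([1931, 452, 59]) cube([63, 18, 1359]);
translate([2052, 452, 59]) cube([63, 18, 1359]);


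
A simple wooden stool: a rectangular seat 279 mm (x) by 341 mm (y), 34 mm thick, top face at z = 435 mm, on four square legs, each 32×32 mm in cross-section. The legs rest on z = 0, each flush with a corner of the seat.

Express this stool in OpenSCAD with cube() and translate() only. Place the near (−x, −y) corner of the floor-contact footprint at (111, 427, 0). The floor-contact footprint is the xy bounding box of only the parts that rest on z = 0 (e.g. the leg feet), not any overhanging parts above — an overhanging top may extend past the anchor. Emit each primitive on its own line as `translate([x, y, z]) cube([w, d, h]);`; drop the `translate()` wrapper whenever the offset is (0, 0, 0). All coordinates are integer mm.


// leg_h = 435 - 34 = 401
translate([111, 427, 401]) cube([279, 341, 34]);
translate([111, 427, 0]) cube([32, 32, 401]);
translate([358, 427, 0]) cube([32, 32, 401]);
translate([111, 736, 0]) cube([32, 32, 401]);
translate([358, 736, 0]) cube([32, 32, 401]);
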